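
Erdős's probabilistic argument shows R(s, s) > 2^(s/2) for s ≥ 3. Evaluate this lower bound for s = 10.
2^(10/2) = 32; so R(10, 10) > 32

Colour each edge of K_n uniformly at random with red/blue. The expected number of monochromatic K_10 is C(n, 10) · 2 · 2^(−C(10,2)). If C(n, 10) · 2^(1 − C(10,2)) < 1, then with positive probability no monochromatic K_10 exists, so R(10, 10) > n. The standard estimate C(n, 10) ≤ n^10/10! shows this inequality holds whenever n ≤ 2^(10/2) (since 10! · 2^(C(10,2) − 1) > 2^(10^2/2) ≥ n^10). Hence R(10, 10) > 2^(10/2) = 32.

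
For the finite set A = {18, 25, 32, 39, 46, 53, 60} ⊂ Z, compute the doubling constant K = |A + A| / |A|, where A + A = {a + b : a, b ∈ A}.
K = |A + A| / |A| = 13/7

Enumerate A + A = {a + b : a, b ∈ A}. With |A| = 7, there are |A|^2 = 49 ordered sum pairs; collecting distinct values, A + A = {36, 43, 50, 57, 64, 71, 78, 85, 92, 99, 106, 113, 120}, so |A + A| = 13. Thus K = 13/7. Here |A + A| = 2|A| − 1 = 13, the minimum possible — so K = 13/7 is minimal, which holds iff A is an arithmetic progression.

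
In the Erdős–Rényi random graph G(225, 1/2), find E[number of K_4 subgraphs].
E[# K_4] = C(225, 4) · (1/2)^C(4, 2) = 103962600 / 2^6 = 12995325/8 = 1624415.625

For each 4-subset S of vertices (there are C(225, 4) = 103962600 such S), let X_S = 1 if S induces a K_4 (all C(4, 2) = 6 edges present). Then P(X_S = 1) = (1/2)^6 = 1/64. By linearity of expectation, E[# K_4] = C(225, 4) · (1/2)^6 = 103962600 / 64 = 12995325/8 = 1624415.625.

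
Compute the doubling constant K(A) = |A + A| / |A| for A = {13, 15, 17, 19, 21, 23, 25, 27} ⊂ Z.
K = |A + A| / |A| = 15/8

Enumerate A + A = {a + b : a, b ∈ A}. With |A| = 8, there are |A|^2 = 64 ordered sum pairs; collecting distinct values, A + A = {26, 28, 30, 32, 34, 36, 38, 40, 42, 44, 46, 48, 50, 52, 54}, so |A + A| = 15. Thus K = 15/8. Here |A + A| = 2|A| − 1 = 15, the minimum possible — so K = 15/8 is minimal, which holds iff A is an arithmetic progression.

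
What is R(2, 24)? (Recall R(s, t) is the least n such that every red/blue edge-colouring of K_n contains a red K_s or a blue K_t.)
R(2, 24) = 24

R(2, k) = k for all k ≥ 2: in a 2-colouring of K_k, either some edge is red (a red K_2) or all edges are blue (a blue K_k). And K_{23} coloured all-blue has no blue K_24, so R(2, 24) > 23. Hence R(2, 24) = 24.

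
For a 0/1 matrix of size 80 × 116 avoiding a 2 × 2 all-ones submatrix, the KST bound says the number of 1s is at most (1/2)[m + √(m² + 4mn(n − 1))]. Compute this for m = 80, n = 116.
z(80, 116; 2, 2) ≤ (1/2)[80 + √(80² + 4·80·116·115)] = (1/2)[80 + √4275200] = 1073.8278

Kővári–Sós–Turán: let r_1, ..., r_80 be the row sums and z = Σ r_i the total number of 1s. Each pair of columns can share at most one row with both entries 1 (else a 2×2 all-ones block appears), so Σ_i C(r_i, 2) ≤ C(116, 2) = 6670. By convexity Σ_i C(r_i, 2) ≥ 80·C(z/80, 2) = z(z − 80)/(2·80), giving z² − 80z − 80·116·115 ≤ 0 and hence z ≤ (1/2)[80 + √(6400 + 4·1067200)] = (1/2)[80 + √4275200] ≈ (1/2)(80 + 2067.6557) = 1073.8278.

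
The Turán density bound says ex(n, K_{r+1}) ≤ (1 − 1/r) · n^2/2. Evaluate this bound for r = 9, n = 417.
Turán density bound = (8/9) · 417^2/2 = 77284

Turán's theorem: ex(n, K_{r+1}) is achieved by the complete r-partite Turán graph T(n, r) with parts as balanced as possible, and is at most (1 − 1/r) · n^2/2. For r = 9, n = 417: the density bound is (8/9) · 173889/2 = 77284. The integer-valued extremum is e(T(417, 9)) = 77283, which is strictly less than the density bound 77284 since 9 ∤ 417 (the parts of T(417, 9) cannot all be equal).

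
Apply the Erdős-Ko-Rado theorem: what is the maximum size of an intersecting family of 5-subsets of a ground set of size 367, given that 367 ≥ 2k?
max |F| = C(366, 4) = 735479745

Erdős-Ko-Rado (1961): when n ≥ 2k, max |F| = C(n−1, k−1). The bound is attained by the star {A : i ∈ A} for any fixed i ∈ [n]. Here C(367−1, 5−1) = C(366, 4) = 735479745.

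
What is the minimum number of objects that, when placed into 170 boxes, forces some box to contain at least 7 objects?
n = (7 − 1)·170 + 1 = 1021

By the generalised pigeonhole principle, to guarantee some box contains ≥ r objects we need more than (r − 1) · k objects total. Threshold: n = (r − 1) · k + 1. With r = 7 and k = 170: n = 6 · 170 + 1 = 1020 + 1 = 1021. For n = 1020 = 6 · 170, we can put exactly 6 objects in every box, avoiding 7 in any single one — so 1021 is tight.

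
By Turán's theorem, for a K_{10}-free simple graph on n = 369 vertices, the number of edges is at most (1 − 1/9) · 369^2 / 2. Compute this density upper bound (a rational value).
Turán density bound = (8/9) · 369^2/2 = 60516

Turán's theorem: ex(n, K_{r+1}) is achieved by the complete r-partite Turán graph T(n, r) with parts as balanced as possible, and is at most (1 − 1/r) · n^2/2. For r = 9, n = 369: the density bound is (8/9) · 136161/2 = 60516. Since 9 ∣ 369, the Turán graph T(369, 9) has parts of equal size 41, and its edge count e(T(369, 9)) = 60516 attains the density bound exactly.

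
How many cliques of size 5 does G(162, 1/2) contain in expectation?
E[# K_5] = C(162, 5) · (1/2)^C(5, 2) = 873642672 / 2^10 = 54602667/64 = 853166.671875

For each 5-subset S of vertices (there are C(162, 5) = 873642672 such S), let X_S = 1 if S induces a K_5 (all C(5, 2) = 10 edges present). Then P(X_S = 1) = (1/2)^10 = 1/1024. By linearity of expectation, E[# K_5] = C(162, 5) · (1/2)^10 = 873642672 / 1024 = 54602667/64 = 853166.671875.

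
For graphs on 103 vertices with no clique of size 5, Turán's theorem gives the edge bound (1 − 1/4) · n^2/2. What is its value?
Turán density bound = (3/4) · 103^2/2 = 31827/8 ≈ 3978.375

Turán's theorem: ex(n, K_{r+1}) is achieved by the complete r-partite Turán graph T(n, r) with parts as balanced as possible, and is at most (1 − 1/r) · n^2/2. For r = 4, n = 103: the density bound is (3/4) · 10609/2 = 31827/8 ≈ 3978.375. The integer-valued extremum is e(T(103, 4)) = 3978, which is strictly less than the density bound 31827/8 since 4 ∤ 103 (the parts of T(103, 4) cannot all be equal).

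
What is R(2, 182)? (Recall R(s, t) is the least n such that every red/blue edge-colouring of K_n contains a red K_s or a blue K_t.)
R(2, 182) = 182

R(2, k) = k for all k ≥ 2: in a 2-colouring of K_k, either some edge is red (a red K_2) or all edges are blue (a blue K_k). And K_{181} coloured all-blue has no blue K_182, so R(2, 182) > 181. Hence R(2, 182) = 182.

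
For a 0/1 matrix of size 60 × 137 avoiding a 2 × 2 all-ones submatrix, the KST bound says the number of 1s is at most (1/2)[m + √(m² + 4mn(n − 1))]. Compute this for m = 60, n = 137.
z(60, 137; 2, 2) ≤ (1/2)[60 + √(60² + 4·60·137·136)] = (1/2)[60 + √4475280] = 1087.7429

Kővári–Sós–Turán: let r_1, ..., r_60 be the row sums and z = Σ r_i the total number of 1s. Each pair of columns can share at most one row with both entries 1 (else a 2×2 all-ones block appears), so Σ_i C(r_i, 2) ≤ C(137, 2) = 9316. By convexity Σ_i C(r_i, 2) ≥ 60·C(z/60, 2) = z(z − 60)/(2·60), giving z² − 60z − 60·137·136 ≤ 0 and hence z ≤ (1/2)[60 + √(3600 + 4·1117920)] = (1/2)[60 + √4475280] ≈ (1/2)(60 + 2115.4858) = 1087.7429.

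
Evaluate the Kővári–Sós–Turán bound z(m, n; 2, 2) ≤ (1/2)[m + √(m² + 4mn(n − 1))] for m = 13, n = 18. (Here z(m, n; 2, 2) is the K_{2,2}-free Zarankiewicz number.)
z(13, 18; 2, 2) ≤ (1/2)[13 + √(13² + 4·13·18·17)] = (1/2)[13 + √16081] = 69.9054

Kővári–Sós–Turán: let r_1, ..., r_13 be the row sums and z = Σ r_i the total number of 1s. Each pair of columns can share at most one row with both entries 1 (else a 2×2 all-ones block appears), so Σ_i C(r_i, 2) ≤ C(18, 2) = 153. By convexity Σ_i C(r_i, 2) ≥ 13·C(z/13, 2) = z(z − 13)/(2·13), giving z² − 13z − 13·18·17 ≤ 0 and hence z ≤ (1/2)[13 + √(169 + 4·3978)] = (1/2)[13 + √16081] ≈ (1/2)(13 + 126.8109) = 69.9054.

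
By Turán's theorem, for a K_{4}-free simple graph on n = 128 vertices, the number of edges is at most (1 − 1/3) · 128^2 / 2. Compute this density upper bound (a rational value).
Turán density bound = (2/3) · 128^2/2 = 16384/3 ≈ 5461.3333

Turán's theorem: ex(n, K_{r+1}) is achieved by the complete r-partite Turán graph T(n, r) with parts as balanced as possible, and is at most (1 − 1/r) · n^2/2. For r = 3, n = 128: the density bound is (2/3) · 16384/2 = 16384/3 ≈ 5461.3333. The integer-valued extremum is e(T(128, 3)) = 5461, which is strictly less than the density bound 16384/3 since 3 ∤ 128 (the parts of T(128, 3) cannot all be equal).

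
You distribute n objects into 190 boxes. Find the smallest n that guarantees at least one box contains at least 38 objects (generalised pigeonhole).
n = (38 − 1)·190 + 1 = 7031

By the generalised pigeonhole principle, to guarantee some box contains ≥ r objects we need more than (r − 1) · k objects total. Threshold: n = (r − 1) · k + 1. With r = 38 and k = 190: n = 37 · 190 + 1 = 7030 + 1 = 7031. For n = 7030 = 37 · 190, we can put exactly 37 objects in every box, avoiding 38 in any single one — so 7031 is tight.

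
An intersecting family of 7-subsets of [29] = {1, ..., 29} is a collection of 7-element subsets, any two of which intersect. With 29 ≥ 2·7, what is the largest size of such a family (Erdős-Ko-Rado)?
max |F| = C(28, 6) = 376740

Erdős-Ko-Rado (1961): when n ≥ 2k, max |F| = C(n−1, k−1). The bound is attained by the star {A : i ∈ A} for any fixed i ∈ [n]. Here C(29−1, 7−1) = C(28, 6) = 376740.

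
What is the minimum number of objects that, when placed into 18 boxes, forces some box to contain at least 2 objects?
n = (2 − 1)·18 + 1 = 19

By the generalised pigeonhole principle, to guarantee some box contains ≥ r objects we need more than (r − 1) · k objects total. Threshold: n = (r − 1) · k + 1. With r = 2 and k = 18: n = 1 · 18 + 1 = 18 + 1 = 19. For n = 18 = 1 · 18, we can put exactly 1 objects in every box, avoiding 2 in any single one — so 19 is tight.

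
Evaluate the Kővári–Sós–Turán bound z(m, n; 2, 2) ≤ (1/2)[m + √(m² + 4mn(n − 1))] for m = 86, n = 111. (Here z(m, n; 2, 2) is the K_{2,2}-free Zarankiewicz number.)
z(86, 111; 2, 2) ≤ (1/2)[86 + √(86² + 4·86·111·110)] = (1/2)[86 + √4207636] = 1068.6262

Kővári–Sós–Turán: let r_1, ..., r_86 be the row sums and z = Σ r_i the total number of 1s. Each pair of columns can share at most one row with both entries 1 (else a 2×2 all-ones block appears), so Σ_i C(r_i, 2) ≤ C(111, 2) = 6105. By convexity Σ_i C(r_i, 2) ≥ 86·C(z/86, 2) = z(z − 86)/(2·86), giving z² − 86z − 86·111·110 ≤ 0 and hence z ≤ (1/2)[86 + √(7396 + 4·1050060)] = (1/2)[86 + √4207636] ≈ (1/2)(86 + 2051.2523) = 1068.6262.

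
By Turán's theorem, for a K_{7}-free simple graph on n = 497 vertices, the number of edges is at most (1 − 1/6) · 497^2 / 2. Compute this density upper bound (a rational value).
Turán density bound = (5/6) · 497^2/2 = 1235045/12 ≈ 102920.4167

Turán's theorem: ex(n, K_{r+1}) is achieved by the complete r-partite Turán graph T(n, r) with parts as balanced as possible, and is at most (1 − 1/r) · n^2/2. For r = 6, n = 497: the density bound is (5/6) · 247009/2 = 1235045/12 ≈ 102920.4167. The integer-valued extremum is e(T(497, 6)) = 102920, which is strictly less than the density bound 1235045/12 since 6 ∤ 497 (the parts of T(497, 6) cannot all be equal).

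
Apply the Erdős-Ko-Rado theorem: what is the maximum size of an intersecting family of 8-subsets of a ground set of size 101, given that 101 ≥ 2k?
max |F| = C(100, 7) = 16007560800

The Erdős-Ko-Rado theorem states: for n ≥ 2k, an intersecting family of k-subsets of an n-element set has size at most C(n − 1, k − 1), with equality for 'star' families {A ⊆ [n] : |A| = k, i ∈ A} (fix an element i). For n = 101, k = 8: C(100, 7) = 16007560800.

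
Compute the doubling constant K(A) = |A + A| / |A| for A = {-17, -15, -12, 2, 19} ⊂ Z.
K = |A + A| / |A| = 14/5

Enumerate A + A = {a + b : a, b ∈ A}. With |A| = 5, there are |A|^2 = 25 ordered sum pairs; collecting distinct values, A + A = {-34, -32, -30, -29, -27, -24, -15, -13, -10, 2, 4, 7, 21, 38}, so |A + A| = 14. Thus K = 14/5. For comparison, the minimum possible |A + A| over all 5-element sets is 2·5 − 1 = 9 (so min K = 9/5), attained only by arithmetic progressions.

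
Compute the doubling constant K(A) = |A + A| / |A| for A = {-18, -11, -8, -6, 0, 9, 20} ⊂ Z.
K = |A + A| / |A| = 27/7

Enumerate A + A = {a + b : a, b ∈ A}. With |A| = 7, there are |A|^2 = 49 ordered sum pairs; collecting distinct values, A + A = {-36, -29, -26, -24, -22, -19, -18, -17, -16, -14, -12, -11, -9, -8, -6, -2, 0, 1, 2, 3, 9, 12, 14, 18, 20, 29, 40}, so |A + A| = 27. Thus K = 27/7. For comparison, the minimum possible |A + A| over all 7-element sets is 2·7 − 1 = 13 (so min K = 13/7), attained only by arithmetic progressions.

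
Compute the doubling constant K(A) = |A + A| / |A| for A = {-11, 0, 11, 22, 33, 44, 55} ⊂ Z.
K = |A + A| / |A| = 13/7

Enumerate A + A = {a + b : a, b ∈ A}. With |A| = 7, there are |A|^2 = 49 ordered sum pairs; collecting distinct values, A + A = {-22, -11, 0, 11, 22, 33, 44, 55, 66, 77, 88, 99, 110}, so |A + A| = 13. Thus K = 13/7. Here |A + A| = 2|A| − 1 = 13, the minimum possible — so K = 13/7 is minimal, which holds iff A is an arithmetic progression.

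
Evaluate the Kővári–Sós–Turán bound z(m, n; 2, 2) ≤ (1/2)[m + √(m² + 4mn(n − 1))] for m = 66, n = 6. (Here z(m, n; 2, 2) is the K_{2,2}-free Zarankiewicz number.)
z(66, 6; 2, 2) ≤ (1/2)[66 + √(66² + 4·66·6·5)] = (1/2)[66 + √12276] = 88.3986

Kővári–Sós–Turán: let r_1, ..., r_66 be the row sums and z = Σ r_i the total number of 1s. Each pair of columns can share at most one row with both entries 1 (else a 2×2 all-ones block appears), so Σ_i C(r_i, 2) ≤ C(6, 2) = 15. By convexity Σ_i C(r_i, 2) ≥ 66·C(z/66, 2) = z(z − 66)/(2·66), giving z² − 66z − 66·6·5 ≤ 0 and hence z ≤ (1/2)[66 + √(4356 + 4·1980)] = (1/2)[66 + √12276] ≈ (1/2)(66 + 110.7971) = 88.3986.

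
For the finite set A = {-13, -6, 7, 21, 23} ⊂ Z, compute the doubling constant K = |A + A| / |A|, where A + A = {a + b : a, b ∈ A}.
K = |A + A| / |A| = 15/5 = 3

Enumerate A + A = {a + b : a, b ∈ A}. With |A| = 5, there are |A|^2 = 25 ordered sum pairs; collecting distinct values, A + A = {-26, -19, -12, -6, 1, 8, 10, 14, 15, 17, 28, 30, 42, 44, 46}, so |A + A| = 15. Thus K = 15/5 = 3. For comparison, the minimum possible |A + A| over all 5-element sets is 2·5 − 1 = 9 (so min K = 9/5), attained only by arithmetic progressions.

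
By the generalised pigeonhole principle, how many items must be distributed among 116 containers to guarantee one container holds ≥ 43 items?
n = (43 − 1)·116 + 1 = 4873

By the generalised pigeonhole principle, to guarantee some box contains ≥ r objects we need more than (r − 1) · k objects total. Threshold: n = (r − 1) · k + 1. With r = 43 and k = 116: n = 42 · 116 + 1 = 4872 + 1 = 4873. For n = 4872 = 42 · 116, we can put exactly 42 objects in every box, avoiding 43 in any single one — so 4873 is tight.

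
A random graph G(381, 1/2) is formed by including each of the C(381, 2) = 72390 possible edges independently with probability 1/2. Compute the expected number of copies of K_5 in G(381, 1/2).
E[# K_5] = C(381, 5) · (1/2)^C(5, 2) = 65162792331 / 2^10 ≈ 63635539.385742

For each 5-subset S of vertices (there are C(381, 5) = 65162792331 such S), let X_S = 1 if S induces a K_5 (all C(5, 2) = 10 edges present). Then P(X_S = 1) = (1/2)^10 = 1/1024. By linearity of expectation, E[# K_5] = C(381, 5) · (1/2)^10 = 65162792331 / 1024 ≈ 63635539.385742.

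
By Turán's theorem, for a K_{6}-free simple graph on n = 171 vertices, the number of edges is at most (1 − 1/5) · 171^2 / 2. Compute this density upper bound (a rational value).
Turán density bound = (4/5) · 171^2/2 = 58482/5 ≈ 11696.4

Turán's theorem: ex(n, K_{r+1}) is achieved by the complete r-partite Turán graph T(n, r) with parts as balanced as possible, and is at most (1 − 1/r) · n^2/2. For r = 5, n = 171: the density bound is (4/5) · 29241/2 = 58482/5 ≈ 11696.4. The integer-valued extremum is e(T(171, 5)) = 11696, which is strictly less than the density bound 58482/5 since 5 ∤ 171 (the parts of T(171, 5) cannot all be equal).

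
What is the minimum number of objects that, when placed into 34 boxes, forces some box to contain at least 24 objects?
n = (24 − 1)·34 + 1 = 783

By the generalised pigeonhole principle, to guarantee some box contains ≥ r objects we need more than (r − 1) · k objects total. Threshold: n = (r − 1) · k + 1. With r = 24 and k = 34: n = 23 · 34 + 1 = 782 + 1 = 783. For n = 782 = 23 · 34, we can put exactly 23 objects in every box, avoiding 24 in any single one — so 783 is tight.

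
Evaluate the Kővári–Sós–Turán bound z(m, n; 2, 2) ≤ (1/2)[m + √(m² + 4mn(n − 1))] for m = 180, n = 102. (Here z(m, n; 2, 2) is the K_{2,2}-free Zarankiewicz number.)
z(180, 102; 2, 2) ≤ (1/2)[180 + √(180² + 4·180·102·101)] = (1/2)[180 + √7449840] = 1454.7198

Kővári–Sós–Turán: let r_1, ..., r_180 be the row sums and z = Σ r_i the total number of 1s. Each pair of columns can share at most one row with both entries 1 (else a 2×2 all-ones block appears), so Σ_i C(r_i, 2) ≤ C(102, 2) = 5151. By convexity Σ_i C(r_i, 2) ≥ 180·C(z/180, 2) = z(z − 180)/(2·180), giving z² − 180z − 180·102·101 ≤ 0 and hence z ≤ (1/2)[180 + √(32400 + 4·1854360)] = (1/2)[180 + √7449840] ≈ (1/2)(180 + 2729.4395) = 1454.7198.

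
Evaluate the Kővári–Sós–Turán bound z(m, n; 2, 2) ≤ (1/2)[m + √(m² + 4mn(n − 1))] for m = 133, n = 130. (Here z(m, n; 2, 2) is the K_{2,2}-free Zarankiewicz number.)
z(133, 130; 2, 2) ≤ (1/2)[133 + √(133² + 4·133·130·129)] = (1/2)[133 + √8939329] = 1561.4355

Kővári–Sós–Turán: let r_1, ..., r_133 be the row sums and z = Σ r_i the total number of 1s. Each pair of columns can share at most one row with both entries 1 (else a 2×2 all-ones block appears), so Σ_i C(r_i, 2) ≤ C(130, 2) = 8385. By convexity Σ_i C(r_i, 2) ≥ 133·C(z/133, 2) = z(z − 133)/(2·133), giving z² − 133z − 133·130·129 ≤ 0 and hence z ≤ (1/2)[133 + √(17689 + 4·2230410)] = (1/2)[133 + √8939329] ≈ (1/2)(133 + 2989.8711) = 1561.4355.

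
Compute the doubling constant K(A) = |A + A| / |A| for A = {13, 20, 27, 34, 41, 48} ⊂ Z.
K = |A + A| / |A| = 11/6

Enumerate A + A = {a + b : a, b ∈ A}. With |A| = 6, there are |A|^2 = 36 ordered sum pairs; collecting distinct values, A + A = {26, 33, 40, 47, 54, 61, 68, 75, 82, 89, 96}, so |A + A| = 11. Thus K = 11/6. Here |A + A| = 2|A| − 1 = 11, the minimum possible — so K = 11/6 is minimal, which holds iff A is an arithmetic progression.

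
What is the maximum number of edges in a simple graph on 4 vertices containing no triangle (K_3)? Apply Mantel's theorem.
ex(4, K_3) = ⌊4^2/4⌋ = 4

Mantel (1907): a triangle-free graph on n vertices has at most ⌊n^2/4⌋ edges, with equality for the complete bipartite graph K_{⌊n/2⌋, ⌈n/2⌉}. For n = 4: ⌊4^2/4⌋ = ⌊16/4⌋ = 4. The extremal graph is K_{2, 2}, which has 2·2 = 4 edges.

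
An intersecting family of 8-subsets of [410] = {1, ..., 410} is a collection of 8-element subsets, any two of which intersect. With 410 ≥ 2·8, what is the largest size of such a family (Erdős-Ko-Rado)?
max |F| = C(409, 7) = 360757037528316

The Erdős-Ko-Rado theorem states: for n ≥ 2k, an intersecting family of k-subsets of an n-element set has size at most C(n − 1, k − 1), with equality for 'star' families {A ⊆ [n] : |A| = k, i ∈ A} (fix an element i). For n = 410, k = 8: C(409, 7) = 360757037528316.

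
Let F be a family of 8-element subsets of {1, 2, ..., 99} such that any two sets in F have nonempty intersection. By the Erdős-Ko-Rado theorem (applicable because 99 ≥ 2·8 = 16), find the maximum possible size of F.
max |F| = C(98, 7) = 13834413152

The Erdős-Ko-Rado theorem states: for n ≥ 2k, an intersecting family of k-subsets of an n-element set has size at most C(n − 1, k − 1), with equality for 'star' families {A ⊆ [n] : |A| = k, i ∈ A} (fix an element i). For n = 99, k = 8: C(98, 7) = 13834413152.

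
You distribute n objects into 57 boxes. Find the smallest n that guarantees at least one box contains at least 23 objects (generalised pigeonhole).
n = (23 − 1)·57 + 1 = 1255

By the generalised pigeonhole principle, to guarantee some box contains ≥ r objects we need more than (r − 1) · k objects total. Threshold: n = (r − 1) · k + 1. With r = 23 and k = 57: n = 22 · 57 + 1 = 1254 + 1 = 1255. For n = 1254 = 22 · 57, we can put exactly 22 objects in every box, avoiding 23 in any single one — so 1255 is tight.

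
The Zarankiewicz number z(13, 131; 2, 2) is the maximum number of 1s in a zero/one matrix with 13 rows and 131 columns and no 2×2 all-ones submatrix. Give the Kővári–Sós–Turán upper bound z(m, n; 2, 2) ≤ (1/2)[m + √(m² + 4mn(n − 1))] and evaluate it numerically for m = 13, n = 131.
z(13, 131; 2, 2) ≤ (1/2)[13 + √(13² + 4·13·131·130)] = (1/2)[13 + √885729] = 477.0659

Kővári–Sós–Turán: let r_1, ..., r_13 be the row sums and z = Σ r_i the total number of 1s. Each pair of columns can share at most one row with both entries 1 (else a 2×2 all-ones block appears), so Σ_i C(r_i, 2) ≤ C(131, 2) = 8515. By convexity Σ_i C(r_i, 2) ≥ 13·C(z/13, 2) = z(z − 13)/(2·13), giving z² − 13z − 13·131·130 ≤ 0 and hence z ≤ (1/2)[13 + √(169 + 4·221390)] = (1/2)[13 + √885729] ≈ (1/2)(13 + 941.1318) = 477.0659.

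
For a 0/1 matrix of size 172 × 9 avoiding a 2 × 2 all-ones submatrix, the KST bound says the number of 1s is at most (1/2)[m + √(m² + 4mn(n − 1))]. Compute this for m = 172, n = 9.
z(172, 9; 2, 2) ≤ (1/2)[172 + √(172² + 4·172·9·8)] = (1/2)[172 + √79120] = 226.6414

Kővári–Sós–Turán: let r_1, ..., r_172 be the row sums and z = Σ r_i the total number of 1s. Each pair of columns can share at most one row with both entries 1 (else a 2×2 all-ones block appears), so Σ_i C(r_i, 2) ≤ C(9, 2) = 36. By convexity Σ_i C(r_i, 2) ≥ 172·C(z/172, 2) = z(z − 172)/(2·172), giving z² − 172z − 172·9·8 ≤ 0 and hence z ≤ (1/2)[172 + √(29584 + 4·12384)] = (1/2)[172 + √79120] ≈ (1/2)(172 + 281.2828) = 226.6414.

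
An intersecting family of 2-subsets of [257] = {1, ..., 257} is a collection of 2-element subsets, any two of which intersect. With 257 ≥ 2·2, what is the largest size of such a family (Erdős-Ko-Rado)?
max |F| = C(256, 1) = 256

Erdős-Ko-Rado (1961): when n ≥ 2k, max |F| = C(n−1, k−1). The bound is attained by the star {A : i ∈ A} for any fixed i ∈ [n]. Here C(257−1, 2−1) = C(256, 1) = 256.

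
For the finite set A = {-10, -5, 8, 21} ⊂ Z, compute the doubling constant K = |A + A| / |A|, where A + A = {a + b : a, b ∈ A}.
K = |A + A| / |A| = 9/4

Enumerate A + A = {a + b : a, b ∈ A}. With |A| = 4, there are |A|^2 = 16 ordered sum pairs; collecting distinct values, A + A = {-20, -15, -10, -2, 3, 11, 16, 29, 42}, so |A + A| = 9. Thus K = 9/4. For comparison, the minimum possible |A + A| over all 4-element sets is 2·4 − 1 = 7 (so min K = 7/4), attained only by arithmetic progressions.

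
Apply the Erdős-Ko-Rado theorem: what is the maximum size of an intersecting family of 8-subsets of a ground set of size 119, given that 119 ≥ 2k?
max |F| = C(118, 7) = 52722315984

Erdős-Ko-Rado (1961): when n ≥ 2k, max |F| = C(n−1, k−1). The bound is attained by the star {A : i ∈ A} for any fixed i ∈ [n]. Here C(119−1, 8−1) = C(118, 7) = 52722315984.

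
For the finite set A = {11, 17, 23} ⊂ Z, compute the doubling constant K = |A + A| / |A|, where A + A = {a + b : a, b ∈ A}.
K = |A + A| / |A| = 5/3

Enumerate A + A = {a + b : a, b ∈ A}. With |A| = 3, there are |A|^2 = 9 ordered sum pairs; collecting distinct values, A + A = {22, 28, 34, 40, 46}, so |A + A| = 5. Thus K = 5/3. Here |A + A| = 2|A| − 1 = 5, the minimum possible — so K = 5/3 is minimal, which holds iff A is an arithmetic progression.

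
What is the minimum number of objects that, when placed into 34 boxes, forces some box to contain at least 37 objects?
n = (37 − 1)·34 + 1 = 1225

By the generalised pigeonhole principle, to guarantee some box contains ≥ r objects we need more than (r − 1) · k objects total. Threshold: n = (r − 1) · k + 1. With r = 37 and k = 34: n = 36 · 34 + 1 = 1224 + 1 = 1225. For n = 1224 = 36 · 34, we can put exactly 36 objects in every box, avoiding 37 in any single one — so 1225 is tight.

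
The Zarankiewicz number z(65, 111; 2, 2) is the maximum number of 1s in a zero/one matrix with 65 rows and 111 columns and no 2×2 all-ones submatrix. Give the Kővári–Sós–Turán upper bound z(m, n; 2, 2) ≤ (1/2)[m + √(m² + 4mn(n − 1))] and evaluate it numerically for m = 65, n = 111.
z(65, 111; 2, 2) ≤ (1/2)[65 + √(65² + 4·65·111·110)] = (1/2)[65 + √3178825] = 923.963

Kővári–Sós–Turán: let r_1, ..., r_65 be the row sums and z = Σ r_i the total number of 1s. Each pair of columns can share at most one row with both entries 1 (else a 2×2 all-ones block appears), so Σ_i C(r_i, 2) ≤ C(111, 2) = 6105. By convexity Σ_i C(r_i, 2) ≥ 65·C(z/65, 2) = z(z − 65)/(2·65), giving z² − 65z − 65·111·110 ≤ 0 and hence z ≤ (1/2)[65 + √(4225 + 4·793650)] = (1/2)[65 + √3178825] ≈ (1/2)(65 + 1782.926) = 923.963.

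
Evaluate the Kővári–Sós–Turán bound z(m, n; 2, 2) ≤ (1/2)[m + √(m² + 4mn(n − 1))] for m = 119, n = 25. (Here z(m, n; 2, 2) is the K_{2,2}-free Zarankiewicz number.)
z(119, 25; 2, 2) ≤ (1/2)[119 + √(119² + 4·119·25·24)] = (1/2)[119 + √299761] = 333.2522

Kővári–Sós–Turán: let r_1, ..., r_119 be the row sums and z = Σ r_i the total number of 1s. Each pair of columns can share at most one row with both entries 1 (else a 2×2 all-ones block appears), so Σ_i C(r_i, 2) ≤ C(25, 2) = 300. By convexity Σ_i C(r_i, 2) ≥ 119·C(z/119, 2) = z(z − 119)/(2·119), giving z² − 119z − 119·25·24 ≤ 0 and hence z ≤ (1/2)[119 + √(14161 + 4·71400)] = (1/2)[119 + √299761] ≈ (1/2)(119 + 547.5043) = 333.2522.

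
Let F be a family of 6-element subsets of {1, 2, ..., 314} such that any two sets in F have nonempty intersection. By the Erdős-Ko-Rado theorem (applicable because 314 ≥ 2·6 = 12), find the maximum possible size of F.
max |F| = C(313, 5) = 24243663522

The Erdős-Ko-Rado theorem states: for n ≥ 2k, an intersecting family of k-subsets of an n-element set has size at most C(n − 1, k − 1), with equality for 'star' families {A ⊆ [n] : |A| = k, i ∈ A} (fix an element i). For n = 314, k = 6: C(313, 5) = 24243663522.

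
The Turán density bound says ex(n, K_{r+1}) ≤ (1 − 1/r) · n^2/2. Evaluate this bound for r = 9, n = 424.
Turán density bound = (8/9) · 424^2/2 = 719104/9 ≈ 79900.4444

Turán's theorem: ex(n, K_{r+1}) is achieved by the complete r-partite Turán graph T(n, r) with parts as balanced as possible, and is at most (1 − 1/r) · n^2/2. For r = 9, n = 424: the density bound is (8/9) · 179776/2 = 719104/9 ≈ 79900.4444. The integer-valued extremum is e(T(424, 9)) = 79900, which is strictly less than the density bound 719104/9 since 9 ∤ 424 (the parts of T(424, 9) cannot all be equal).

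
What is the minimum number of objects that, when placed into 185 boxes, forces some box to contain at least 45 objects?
n = (45 − 1)·185 + 1 = 8141

By the generalised pigeonhole principle, to guarantee some box contains ≥ r objects we need more than (r − 1) · k objects total. Threshold: n = (r − 1) · k + 1. With r = 45 and k = 185: n = 44 · 185 + 1 = 8140 + 1 = 8141. For n = 8140 = 44 · 185, we can put exactly 44 objects in every box, avoiding 45 in any single one — so 8141 is tight.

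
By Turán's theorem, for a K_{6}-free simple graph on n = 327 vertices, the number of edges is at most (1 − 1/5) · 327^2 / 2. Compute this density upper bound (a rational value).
Turán density bound = (4/5) · 327^2/2 = 213858/5 ≈ 42771.6

Turán's theorem: ex(n, K_{r+1}) is achieved by the complete r-partite Turán graph T(n, r) with parts as balanced as possible, and is at most (1 − 1/r) · n^2/2. For r = 5, n = 327: the density bound is (4/5) · 106929/2 = 213858/5 ≈ 42771.6. The integer-valued extremum is e(T(327, 5)) = 42771, which is strictly less than the density bound 213858/5 since 5 ∤ 327 (the parts of T(327, 5) cannot all be equal).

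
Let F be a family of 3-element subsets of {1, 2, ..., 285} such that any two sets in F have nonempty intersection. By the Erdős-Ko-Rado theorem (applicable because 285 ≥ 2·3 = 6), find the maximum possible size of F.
max |F| = C(284, 2) = 40186

The Erdős-Ko-Rado theorem states: for n ≥ 2k, an intersecting family of k-subsets of an n-element set has size at most C(n − 1, k − 1), with equality for 'star' families {A ⊆ [n] : |A| = k, i ∈ A} (fix an element i). For n = 285, k = 3: C(284, 2) = 40186.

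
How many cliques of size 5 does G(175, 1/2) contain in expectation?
E[# K_5] = C(175, 5) · (1/2)^C(5, 2) = 1291150035 / 2^10 ≈ 1260888.706055

For each 5-subset S of vertices (there are C(175, 5) = 1291150035 such S), let X_S = 1 if S induces a K_5 (all C(5, 2) = 10 edges present). Then P(X_S = 1) = (1/2)^10 = 1/1024. By linearity of expectation, E[# K_5] = C(175, 5) · (1/2)^10 = 1291150035 / 1024 ≈ 1260888.706055.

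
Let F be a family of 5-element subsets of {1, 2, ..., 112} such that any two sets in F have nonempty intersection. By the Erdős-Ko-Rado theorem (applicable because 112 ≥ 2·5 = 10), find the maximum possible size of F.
max |F| = C(111, 4) = 5989005

Erdős-Ko-Rado (1961): when n ≥ 2k, max |F| = C(n−1, k−1). The bound is attained by the star {A : i ∈ A} for any fixed i ∈ [n]. Here C(112−1, 5−1) = C(111, 4) = 5989005.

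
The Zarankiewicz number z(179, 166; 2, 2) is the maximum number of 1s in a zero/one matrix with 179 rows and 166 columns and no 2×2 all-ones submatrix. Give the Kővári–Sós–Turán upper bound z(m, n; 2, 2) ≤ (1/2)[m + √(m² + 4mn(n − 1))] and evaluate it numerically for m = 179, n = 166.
z(179, 166; 2, 2) ≤ (1/2)[179 + √(179² + 4·179·166·165)] = (1/2)[179 + √19643281] = 2305.5371

Kővári–Sós–Turán: let r_1, ..., r_179 be the row sums and z = Σ r_i the total number of 1s. Each pair of columns can share at most one row with both entries 1 (else a 2×2 all-ones block appears), so Σ_i C(r_i, 2) ≤ C(166, 2) = 13695. By convexity Σ_i C(r_i, 2) ≥ 179·C(z/179, 2) = z(z − 179)/(2·179), giving z² − 179z − 179·166·165 ≤ 0 and hence z ≤ (1/2)[179 + √(32041 + 4·4902810)] = (1/2)[179 + √19643281] ≈ (1/2)(179 + 4432.0741) = 2305.5371.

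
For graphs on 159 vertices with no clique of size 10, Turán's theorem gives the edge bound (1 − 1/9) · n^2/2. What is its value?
Turán density bound = (8/9) · 159^2/2 = 11236

Turán's theorem: ex(n, K_{r+1}) is achieved by the complete r-partite Turán graph T(n, r) with parts as balanced as possible, and is at most (1 − 1/r) · n^2/2. For r = 9, n = 159: the density bound is (8/9) · 25281/2 = 11236. The integer-valued extremum is e(T(159, 9)) = 11235, which is strictly less than the density bound 11236 since 9 ∤ 159 (the parts of T(159, 9) cannot all be equal).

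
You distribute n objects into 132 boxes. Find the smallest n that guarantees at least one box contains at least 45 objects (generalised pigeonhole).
n = (45 − 1)·132 + 1 = 5809

By the generalised pigeonhole principle, to guarantee some box contains ≥ r objects we need more than (r − 1) · k objects total. Threshold: n = (r − 1) · k + 1. With r = 45 and k = 132: n = 44 · 132 + 1 = 5808 + 1 = 5809. For n = 5808 = 44 · 132, we can put exactly 44 objects in every box, avoiding 45 in any single one — so 5809 is tight.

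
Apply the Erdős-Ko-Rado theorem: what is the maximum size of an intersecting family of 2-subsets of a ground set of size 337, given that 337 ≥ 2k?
max |F| = C(336, 1) = 336

The Erdős-Ko-Rado theorem states: for n ≥ 2k, an intersecting family of k-subsets of an n-element set has size at most C(n − 1, k − 1), with equality for 'star' families {A ⊆ [n] : |A| = k, i ∈ A} (fix an element i). For n = 337, k = 2: C(336, 1) = 336.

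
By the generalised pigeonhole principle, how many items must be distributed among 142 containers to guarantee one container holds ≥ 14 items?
n = (14 − 1)·142 + 1 = 1847

By the generalised pigeonhole principle, to guarantee some box contains ≥ r objects we need more than (r − 1) · k objects total. Threshold: n = (r − 1) · k + 1. With r = 14 and k = 142: n = 13 · 142 + 1 = 1846 + 1 = 1847. For n = 1846 = 13 · 142, we can put exactly 13 objects in every box, avoiding 14 in any single one — so 1847 is tight.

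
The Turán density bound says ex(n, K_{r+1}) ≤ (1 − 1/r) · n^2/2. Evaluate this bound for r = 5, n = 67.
Turán density bound = (4/5) · 67^2/2 = 8978/5 ≈ 1795.6

Turán's theorem: ex(n, K_{r+1}) is achieved by the complete r-partite Turán graph T(n, r) with parts as balanced as possible, and is at most (1 − 1/r) · n^2/2. For r = 5, n = 67: the density bound is (4/5) · 4489/2 = 8978/5 ≈ 1795.6. The integer-valued extremum is e(T(67, 5)) = 1795, which is strictly less than the density bound 8978/5 since 5 ∤ 67 (the parts of T(67, 5) cannot all be equal).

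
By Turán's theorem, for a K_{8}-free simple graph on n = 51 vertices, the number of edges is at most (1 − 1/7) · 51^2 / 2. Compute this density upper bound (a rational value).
Turán density bound = (6/7) · 51^2/2 = 7803/7 ≈ 1114.7143

Turán's theorem: ex(n, K_{r+1}) is achieved by the complete r-partite Turán graph T(n, r) with parts as balanced as possible, and is at most (1 − 1/r) · n^2/2. For r = 7, n = 51: the density bound is (6/7) · 2601/2 = 7803/7 ≈ 1114.7143. The integer-valued extremum is e(T(51, 7)) = 1114, which is strictly less than the density bound 7803/7 since 7 ∤ 51 (the parts of T(51, 7) cannot all be equal).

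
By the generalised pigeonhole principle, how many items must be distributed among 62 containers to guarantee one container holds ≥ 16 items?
n = (16 − 1)·62 + 1 = 931

By the generalised pigeonhole principle, to guarantee some box contains ≥ r objects we need more than (r − 1) · k objects total. Threshold: n = (r − 1) · k + 1. With r = 16 and k = 62: n = 15 · 62 + 1 = 930 + 1 = 931. For n = 930 = 15 · 62, we can put exactly 15 objects in every box, avoiding 16 in any single one — so 931 is tight.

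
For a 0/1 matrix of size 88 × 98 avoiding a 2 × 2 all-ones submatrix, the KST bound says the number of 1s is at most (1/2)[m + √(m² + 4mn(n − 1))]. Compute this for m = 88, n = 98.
z(88, 98; 2, 2) ≤ (1/2)[88 + √(88² + 4·88·98·97)] = (1/2)[88 + √3353856] = 959.6768

Kővári–Sós–Turán: let r_1, ..., r_88 be the row sums and z = Σ r_i the total number of 1s. Each pair of columns can share at most one row with both entries 1 (else a 2×2 all-ones block appears), so Σ_i C(r_i, 2) ≤ C(98, 2) = 4753. By convexity Σ_i C(r_i, 2) ≥ 88·C(z/88, 2) = z(z − 88)/(2·88), giving z² − 88z − 88·98·97 ≤ 0 and hence z ≤ (1/2)[88 + √(7744 + 4·836528)] = (1/2)[88 + √3353856] ≈ (1/2)(88 + 1831.3536) = 959.6768.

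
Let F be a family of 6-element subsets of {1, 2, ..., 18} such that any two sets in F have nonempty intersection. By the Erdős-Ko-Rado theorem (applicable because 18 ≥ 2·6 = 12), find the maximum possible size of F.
max |F| = C(17, 5) = 6188

The Erdős-Ko-Rado theorem states: for n ≥ 2k, an intersecting family of k-subsets of an n-element set has size at most C(n − 1, k − 1), with equality for 'star' families {A ⊆ [n] : |A| = k, i ∈ A} (fix an element i). For n = 18, k = 6: C(17, 5) = 6188.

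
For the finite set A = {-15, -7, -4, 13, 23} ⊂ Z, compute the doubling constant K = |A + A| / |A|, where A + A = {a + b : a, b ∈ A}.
K = |A + A| / |A| = 15/5 = 3

Enumerate A + A = {a + b : a, b ∈ A}. With |A| = 5, there are |A|^2 = 25 ordered sum pairs; collecting distinct values, A + A = {-30, -22, -19, -14, -11, -8, -2, 6, 8, 9, 16, 19, 26, 36, 46}, so |A + A| = 15. Thus K = 15/5 = 3. For comparison, the minimum possible |A + A| over all 5-element sets is 2·5 − 1 = 9 (so min K = 9/5), attained only by arithmetic progressions.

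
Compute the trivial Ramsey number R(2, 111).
R(2, 111) = 111

R(2, k) = k for all k ≥ 2: in a 2-colouring of K_k, either some edge is red (a red K_2) or all edges are blue (a blue K_k). And K_{110} coloured all-blue has no blue K_111, so R(2, 111) > 110. Hence R(2, 111) = 111.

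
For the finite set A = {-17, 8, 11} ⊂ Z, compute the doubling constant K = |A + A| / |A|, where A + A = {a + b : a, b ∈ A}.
K = |A + A| / |A| = 6/3 = 2

Enumerate A + A = {a + b : a, b ∈ A}. With |A| = 3, there are |A|^2 = 9 ordered sum pairs; collecting distinct values, A + A = {-34, -9, -6, 16, 19, 22}, so |A + A| = 6. Thus K = 6/3 = 2. For comparison, the minimum possible |A + A| over all 3-element sets is 2·3 − 1 = 5 (so min K = 5/3), attained only by arithmetic progressions.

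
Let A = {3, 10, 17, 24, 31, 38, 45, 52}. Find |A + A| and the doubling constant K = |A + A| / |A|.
K = |A + A| / |A| = 15/8

Enumerate A + A = {a + b : a, b ∈ A}. With |A| = 8, there are |A|^2 = 64 ordered sum pairs; collecting distinct values, A + A = {6, 13, 20, 27, 34, 41, 48, 55, 62, 69, 76, 83, 90, 97, 104}, so |A + A| = 15. Thus K = 15/8. Here |A + A| = 2|A| − 1 = 15, the minimum possible — so K = 15/8 is minimal, which holds iff A is an arithmetic progression.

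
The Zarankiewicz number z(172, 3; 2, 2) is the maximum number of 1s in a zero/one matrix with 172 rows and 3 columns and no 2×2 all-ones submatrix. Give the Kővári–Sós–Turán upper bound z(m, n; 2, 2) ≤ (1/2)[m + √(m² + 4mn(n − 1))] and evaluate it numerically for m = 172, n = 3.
z(172, 3; 2, 2) ≤ (1/2)[172 + √(172² + 4·172·3·2)] = (1/2)[172 + √33712] = 177.8041

Kővári–Sós–Turán: let r_1, ..., r_172 be the row sums and z = Σ r_i the total number of 1s. Each pair of columns can share at most one row with both entries 1 (else a 2×2 all-ones block appears), so Σ_i C(r_i, 2) ≤ C(3, 2) = 3. By convexity Σ_i C(r_i, 2) ≥ 172·C(z/172, 2) = z(z − 172)/(2·172), giving z² − 172z − 172·3·2 ≤ 0 and hence z ≤ (1/2)[172 + √(29584 + 4·1032)] = (1/2)[172 + √33712] ≈ (1/2)(172 + 183.6083) = 177.8041.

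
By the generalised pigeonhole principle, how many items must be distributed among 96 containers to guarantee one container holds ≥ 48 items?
n = (48 − 1)·96 + 1 = 4513

By the generalised pigeonhole principle, to guarantee some box contains ≥ r objects we need more than (r − 1) · k objects total. Threshold: n = (r − 1) · k + 1. With r = 48 and k = 96: n = 47 · 96 + 1 = 4512 + 1 = 4513. For n = 4512 = 47 · 96, we can put exactly 47 objects in every box, avoiding 48 in any single one — so 4513 is tight.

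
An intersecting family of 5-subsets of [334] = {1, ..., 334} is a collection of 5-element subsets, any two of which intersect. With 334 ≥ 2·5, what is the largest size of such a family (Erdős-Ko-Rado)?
max |F| = C(333, 4) = 503167995

Erdős-Ko-Rado (1961): when n ≥ 2k, max |F| = C(n−1, k−1). The bound is attained by the star {A : i ∈ A} for any fixed i ∈ [n]. Here C(334−1, 5−1) = C(333, 4) = 503167995.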